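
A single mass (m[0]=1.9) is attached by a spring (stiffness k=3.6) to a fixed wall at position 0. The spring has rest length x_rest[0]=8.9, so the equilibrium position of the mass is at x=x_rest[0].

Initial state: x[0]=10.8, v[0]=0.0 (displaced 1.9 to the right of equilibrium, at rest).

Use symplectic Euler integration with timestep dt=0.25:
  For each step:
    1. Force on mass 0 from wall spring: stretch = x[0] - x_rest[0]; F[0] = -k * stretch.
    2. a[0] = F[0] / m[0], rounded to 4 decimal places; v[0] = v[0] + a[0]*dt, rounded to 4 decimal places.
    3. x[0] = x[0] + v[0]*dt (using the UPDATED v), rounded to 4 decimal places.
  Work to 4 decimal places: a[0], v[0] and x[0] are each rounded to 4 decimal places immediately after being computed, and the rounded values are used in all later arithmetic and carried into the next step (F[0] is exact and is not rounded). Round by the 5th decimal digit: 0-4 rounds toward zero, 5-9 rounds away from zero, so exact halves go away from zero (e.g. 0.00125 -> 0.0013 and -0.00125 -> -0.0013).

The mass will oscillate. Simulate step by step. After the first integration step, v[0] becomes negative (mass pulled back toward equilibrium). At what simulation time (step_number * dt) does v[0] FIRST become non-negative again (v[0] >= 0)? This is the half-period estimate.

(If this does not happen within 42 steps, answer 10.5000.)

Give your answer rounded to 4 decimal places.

Step 0: x=[10.8000] v=[0.0000]
Step 1: x=[10.5750] v=[-0.9000]
Step 2: x=[10.1517] v=[-1.6934]
Step 3: x=[9.5801] v=[-2.2863]
Step 4: x=[8.9280] v=[-2.6085]
Step 5: x=[8.2726] v=[-2.6218]
Step 6: x=[7.6915] v=[-2.3246]
Step 7: x=[7.2535] v=[-1.7522]
Step 8: x=[7.0104] v=[-0.9723]
Step 9: x=[6.9911] v=[-0.0772]
Step 10: x=[7.1979] v=[0.8270]
First v>=0 after going negative at step 10, time=2.5000

Answer: 2.5000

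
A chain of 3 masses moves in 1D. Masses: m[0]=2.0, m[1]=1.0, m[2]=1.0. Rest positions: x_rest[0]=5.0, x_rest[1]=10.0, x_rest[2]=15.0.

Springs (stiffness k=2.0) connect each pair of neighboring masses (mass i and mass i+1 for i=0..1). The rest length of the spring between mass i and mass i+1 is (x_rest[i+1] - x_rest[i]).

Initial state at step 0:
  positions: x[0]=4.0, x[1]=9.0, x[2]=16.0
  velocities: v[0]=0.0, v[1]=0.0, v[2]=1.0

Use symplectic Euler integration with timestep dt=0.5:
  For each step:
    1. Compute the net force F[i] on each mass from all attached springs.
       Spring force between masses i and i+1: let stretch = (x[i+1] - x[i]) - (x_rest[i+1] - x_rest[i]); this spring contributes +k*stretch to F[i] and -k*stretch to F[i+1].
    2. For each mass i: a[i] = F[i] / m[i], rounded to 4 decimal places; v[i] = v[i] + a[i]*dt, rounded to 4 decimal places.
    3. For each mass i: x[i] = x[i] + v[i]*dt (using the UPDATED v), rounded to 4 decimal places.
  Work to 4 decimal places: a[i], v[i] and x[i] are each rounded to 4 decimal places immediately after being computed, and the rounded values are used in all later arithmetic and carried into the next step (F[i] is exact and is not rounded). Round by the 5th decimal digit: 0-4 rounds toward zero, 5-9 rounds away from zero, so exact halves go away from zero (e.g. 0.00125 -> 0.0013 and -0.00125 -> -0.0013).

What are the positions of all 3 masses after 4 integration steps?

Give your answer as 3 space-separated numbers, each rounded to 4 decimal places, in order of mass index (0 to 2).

Answer: 5.5938 9.1875 14.6250

Derivation:
Step 0: x=[4.0000 9.0000 16.0000] v=[0.0000 0.0000 1.0000]
Step 1: x=[4.0000 10.0000 15.5000] v=[0.0000 2.0000 -1.0000]
Step 2: x=[4.2500 10.7500 14.7500] v=[0.5000 1.5000 -1.5000]
Step 3: x=[4.8750 10.2500 14.5000] v=[1.2500 -1.0000 -0.5000]
Step 4: x=[5.5938 9.1875 14.6250] v=[1.4375 -2.1250 0.2500]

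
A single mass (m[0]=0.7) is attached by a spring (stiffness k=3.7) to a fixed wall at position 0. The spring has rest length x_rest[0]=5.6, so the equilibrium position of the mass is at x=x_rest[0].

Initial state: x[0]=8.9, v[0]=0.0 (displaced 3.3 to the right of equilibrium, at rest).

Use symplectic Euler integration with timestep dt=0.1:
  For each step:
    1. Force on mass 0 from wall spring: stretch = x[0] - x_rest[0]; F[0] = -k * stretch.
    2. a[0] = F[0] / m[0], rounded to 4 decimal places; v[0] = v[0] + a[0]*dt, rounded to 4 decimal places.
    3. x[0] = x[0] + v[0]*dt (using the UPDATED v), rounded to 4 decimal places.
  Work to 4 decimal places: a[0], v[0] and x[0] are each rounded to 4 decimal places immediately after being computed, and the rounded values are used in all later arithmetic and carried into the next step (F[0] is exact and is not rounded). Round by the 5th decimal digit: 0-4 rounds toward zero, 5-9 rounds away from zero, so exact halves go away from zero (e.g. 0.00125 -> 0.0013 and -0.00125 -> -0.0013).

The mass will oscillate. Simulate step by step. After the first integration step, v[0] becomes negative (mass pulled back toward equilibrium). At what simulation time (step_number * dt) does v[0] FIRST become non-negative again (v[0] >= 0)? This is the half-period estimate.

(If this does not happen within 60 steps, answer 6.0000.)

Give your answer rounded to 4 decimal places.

Answer: 1.4000

Derivation:
Step 0: x=[8.9000] v=[0.0000]
Step 1: x=[8.7256] v=[-1.7443]
Step 2: x=[8.3860] v=[-3.3964]
Step 3: x=[7.8991] v=[-4.8690]
Step 4: x=[7.2907] v=[-6.0842]
Step 5: x=[6.5929] v=[-6.9779]
Step 6: x=[5.8426] v=[-7.5027]
Step 7: x=[5.0795] v=[-7.6309]
Step 8: x=[4.3439] v=[-7.3558]
Step 9: x=[3.6747] v=[-6.6919]
Step 10: x=[3.1073] v=[-5.6742]
Step 11: x=[2.6716] v=[-4.3566]
Step 12: x=[2.3907] v=[-2.8087]
Step 13: x=[2.2795] v=[-1.1124]
Step 14: x=[2.3438] v=[0.6427]
First v>=0 after going negative at step 14, time=1.4000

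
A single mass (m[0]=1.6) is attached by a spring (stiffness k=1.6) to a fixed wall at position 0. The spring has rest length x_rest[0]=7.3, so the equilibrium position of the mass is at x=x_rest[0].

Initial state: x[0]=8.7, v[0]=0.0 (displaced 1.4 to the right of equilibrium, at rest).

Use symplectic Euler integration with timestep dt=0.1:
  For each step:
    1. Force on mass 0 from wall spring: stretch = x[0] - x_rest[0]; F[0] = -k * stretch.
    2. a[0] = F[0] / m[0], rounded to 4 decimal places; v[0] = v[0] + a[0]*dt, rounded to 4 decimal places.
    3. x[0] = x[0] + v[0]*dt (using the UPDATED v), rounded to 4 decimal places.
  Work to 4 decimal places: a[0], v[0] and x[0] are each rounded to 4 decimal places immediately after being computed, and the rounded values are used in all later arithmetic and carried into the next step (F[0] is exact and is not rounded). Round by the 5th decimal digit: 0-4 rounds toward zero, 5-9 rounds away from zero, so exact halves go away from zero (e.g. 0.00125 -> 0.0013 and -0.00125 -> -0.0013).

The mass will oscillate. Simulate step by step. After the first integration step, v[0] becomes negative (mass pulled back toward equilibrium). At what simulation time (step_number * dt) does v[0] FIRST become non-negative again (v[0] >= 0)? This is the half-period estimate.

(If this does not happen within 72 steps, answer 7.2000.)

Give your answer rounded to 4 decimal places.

Step 0: x=[8.7000] v=[0.0000]
Step 1: x=[8.6860] v=[-0.1400]
Step 2: x=[8.6581] v=[-0.2786]
Step 3: x=[8.6167] v=[-0.4144]
Step 4: x=[8.5621] v=[-0.5461]
Step 5: x=[8.4949] v=[-0.6723]
Step 6: x=[8.4157] v=[-0.7918]
Step 7: x=[8.3254] v=[-0.9034]
Step 8: x=[8.2248] v=[-1.0059]
Step 9: x=[8.1150] v=[-1.0984]
Step 10: x=[7.9970] v=[-1.1799]
Step 11: x=[7.8720] v=[-1.2496]
Step 12: x=[7.7413] v=[-1.3068]
Step 13: x=[7.6062] v=[-1.3509]
Step 14: x=[7.4681] v=[-1.3815]
Step 15: x=[7.3283] v=[-1.3983]
Step 16: x=[7.1882] v=[-1.4011]
Step 17: x=[7.0492] v=[-1.3899]
Step 18: x=[6.9127] v=[-1.3648]
Step 19: x=[6.7801] v=[-1.3261]
Step 20: x=[6.6527] v=[-1.2741]
Step 21: x=[6.5318] v=[-1.2094]
Step 22: x=[6.4185] v=[-1.1326]
Step 23: x=[6.3141] v=[-1.0445]
Step 24: x=[6.2195] v=[-0.9459]
Step 25: x=[6.1357] v=[-0.8379]
Step 26: x=[6.0636] v=[-0.7215]
Step 27: x=[6.0038] v=[-0.5979]
Step 28: x=[5.9570] v=[-0.4683]
Step 29: x=[5.9236] v=[-0.3340]
Step 30: x=[5.9040] v=[-0.1964]
Step 31: x=[5.8983] v=[-0.0568]
Step 32: x=[5.9066] v=[0.0834]
First v>=0 after going negative at step 32, time=3.2000

Answer: 3.2000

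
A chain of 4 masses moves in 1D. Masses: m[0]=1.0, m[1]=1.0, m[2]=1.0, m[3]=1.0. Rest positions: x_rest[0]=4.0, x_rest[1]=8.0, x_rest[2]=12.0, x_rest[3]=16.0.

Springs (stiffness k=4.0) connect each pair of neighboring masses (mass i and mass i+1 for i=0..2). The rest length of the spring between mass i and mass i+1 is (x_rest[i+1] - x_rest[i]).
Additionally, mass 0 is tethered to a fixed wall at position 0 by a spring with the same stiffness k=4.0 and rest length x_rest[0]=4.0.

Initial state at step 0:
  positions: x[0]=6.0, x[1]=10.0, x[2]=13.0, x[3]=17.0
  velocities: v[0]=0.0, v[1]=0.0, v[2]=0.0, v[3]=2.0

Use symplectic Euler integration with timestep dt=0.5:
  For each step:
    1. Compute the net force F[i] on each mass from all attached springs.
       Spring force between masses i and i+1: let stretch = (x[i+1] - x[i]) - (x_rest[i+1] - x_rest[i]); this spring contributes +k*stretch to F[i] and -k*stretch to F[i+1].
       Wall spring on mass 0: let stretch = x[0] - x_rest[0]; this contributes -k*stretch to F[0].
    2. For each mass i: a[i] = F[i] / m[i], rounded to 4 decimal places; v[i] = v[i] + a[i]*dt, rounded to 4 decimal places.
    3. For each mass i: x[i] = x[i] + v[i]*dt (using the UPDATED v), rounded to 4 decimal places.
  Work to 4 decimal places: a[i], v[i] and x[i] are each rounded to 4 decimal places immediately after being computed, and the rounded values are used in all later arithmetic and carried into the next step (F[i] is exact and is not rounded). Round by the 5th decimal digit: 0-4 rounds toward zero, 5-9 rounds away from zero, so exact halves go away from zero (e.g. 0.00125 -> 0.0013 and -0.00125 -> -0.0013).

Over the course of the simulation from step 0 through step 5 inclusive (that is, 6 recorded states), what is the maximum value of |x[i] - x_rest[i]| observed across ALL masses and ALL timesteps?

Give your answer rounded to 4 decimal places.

Answer: 3.0000

Derivation:
Step 0: x=[6.0000 10.0000 13.0000 17.0000] v=[0.0000 0.0000 0.0000 2.0000]
Step 1: x=[4.0000 9.0000 14.0000 18.0000] v=[-4.0000 -2.0000 2.0000 2.0000]
Step 2: x=[3.0000 8.0000 14.0000 19.0000] v=[-2.0000 -2.0000 0.0000 2.0000]
Step 3: x=[4.0000 8.0000 13.0000 19.0000] v=[2.0000 0.0000 -2.0000 0.0000]
Step 4: x=[5.0000 9.0000 13.0000 17.0000] v=[2.0000 2.0000 0.0000 -4.0000]
Step 5: x=[5.0000 10.0000 13.0000 15.0000] v=[0.0000 2.0000 0.0000 -4.0000]
Max displacement = 3.0000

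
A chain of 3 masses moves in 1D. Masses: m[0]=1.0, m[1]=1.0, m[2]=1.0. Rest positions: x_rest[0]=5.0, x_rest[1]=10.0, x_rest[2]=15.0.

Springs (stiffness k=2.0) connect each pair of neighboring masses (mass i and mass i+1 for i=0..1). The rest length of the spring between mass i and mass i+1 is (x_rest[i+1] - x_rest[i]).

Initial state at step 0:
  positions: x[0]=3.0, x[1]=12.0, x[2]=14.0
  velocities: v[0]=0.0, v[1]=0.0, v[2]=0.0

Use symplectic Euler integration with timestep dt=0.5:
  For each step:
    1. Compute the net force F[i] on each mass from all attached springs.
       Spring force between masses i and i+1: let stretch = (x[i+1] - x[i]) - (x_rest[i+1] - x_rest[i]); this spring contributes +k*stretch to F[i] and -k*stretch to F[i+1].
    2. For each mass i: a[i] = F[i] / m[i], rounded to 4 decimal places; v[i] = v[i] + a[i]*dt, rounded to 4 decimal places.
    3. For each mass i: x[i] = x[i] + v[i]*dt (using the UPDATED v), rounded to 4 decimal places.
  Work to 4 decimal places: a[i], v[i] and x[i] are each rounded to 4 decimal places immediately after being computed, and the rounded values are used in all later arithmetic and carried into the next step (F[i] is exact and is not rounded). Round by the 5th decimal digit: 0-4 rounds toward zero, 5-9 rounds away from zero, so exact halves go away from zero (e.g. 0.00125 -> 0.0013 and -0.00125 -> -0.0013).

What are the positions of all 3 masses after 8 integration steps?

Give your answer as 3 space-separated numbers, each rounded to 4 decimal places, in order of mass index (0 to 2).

Answer: 3.8321 10.2775 14.8907

Derivation:
Step 0: x=[3.0000 12.0000 14.0000] v=[0.0000 0.0000 0.0000]
Step 1: x=[5.0000 8.5000 15.5000] v=[4.0000 -7.0000 3.0000]
Step 2: x=[6.2500 6.7500 16.0000] v=[2.5000 -3.5000 1.0000]
Step 3: x=[5.2500 9.3750 14.3750] v=[-2.0000 5.2500 -3.2500]
Step 4: x=[3.8125 12.4375 12.7500] v=[-2.8750 6.1250 -3.2500]
Step 5: x=[4.1875 11.3438 13.4688] v=[0.7500 -2.1875 1.4375]
Step 6: x=[5.6407 7.7344 15.6251] v=[2.9063 -7.2188 4.3125]
Step 7: x=[5.6407 7.0235 16.3360] v=[0.0000 -1.4218 1.4218]
Step 8: x=[3.8321 10.2775 14.8907] v=[-3.6172 6.5079 -2.8907]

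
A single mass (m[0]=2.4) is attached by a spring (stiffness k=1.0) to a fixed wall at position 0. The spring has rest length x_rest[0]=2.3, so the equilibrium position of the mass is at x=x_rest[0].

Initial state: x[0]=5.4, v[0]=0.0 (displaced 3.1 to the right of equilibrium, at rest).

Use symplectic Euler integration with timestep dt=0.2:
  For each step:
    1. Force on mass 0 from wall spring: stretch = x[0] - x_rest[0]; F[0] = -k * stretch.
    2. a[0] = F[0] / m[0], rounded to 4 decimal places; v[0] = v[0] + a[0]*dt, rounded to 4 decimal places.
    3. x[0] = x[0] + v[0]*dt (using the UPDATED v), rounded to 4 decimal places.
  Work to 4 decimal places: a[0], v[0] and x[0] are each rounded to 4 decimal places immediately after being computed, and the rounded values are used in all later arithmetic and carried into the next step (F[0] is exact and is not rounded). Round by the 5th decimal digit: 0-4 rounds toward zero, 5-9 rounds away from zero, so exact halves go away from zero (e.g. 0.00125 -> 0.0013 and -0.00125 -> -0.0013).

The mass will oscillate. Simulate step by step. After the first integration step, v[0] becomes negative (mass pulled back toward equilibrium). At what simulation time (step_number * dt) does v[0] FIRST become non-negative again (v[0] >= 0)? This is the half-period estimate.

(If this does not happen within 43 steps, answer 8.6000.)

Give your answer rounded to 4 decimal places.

Answer: 5.0000

Derivation:
Step 0: x=[5.4000] v=[0.0000]
Step 1: x=[5.3483] v=[-0.2583]
Step 2: x=[5.2458] v=[-0.5123]
Step 3: x=[5.0942] v=[-0.7578]
Step 4: x=[4.8961] v=[-0.9907]
Step 5: x=[4.6547] v=[-1.2070]
Step 6: x=[4.3741] v=[-1.4032]
Step 7: x=[4.0589] v=[-1.5760]
Step 8: x=[3.7144] v=[-1.7226]
Step 9: x=[3.3463] v=[-1.8405]
Step 10: x=[2.9608] v=[-1.9277]
Step 11: x=[2.5642] v=[-1.9828]
Step 12: x=[2.1632] v=[-2.0048]
Step 13: x=[1.7645] v=[-1.9934]
Step 14: x=[1.3747] v=[-1.9488]
Step 15: x=[1.0004] v=[-1.8717]
Step 16: x=[0.6477] v=[-1.7634]
Step 17: x=[0.3226] v=[-1.6257]
Step 18: x=[0.0304] v=[-1.4609]
Step 19: x=[-0.2240] v=[-1.2718]
Step 20: x=[-0.4363] v=[-1.0615]
Step 21: x=[-0.6030] v=[-0.8335]
Step 22: x=[-0.7213] v=[-0.5916]
Step 23: x=[-0.7893] v=[-0.3398]
Step 24: x=[-0.8058] v=[-0.0824]
Step 25: x=[-0.7705] v=[0.1764]
First v>=0 after going negative at step 25, time=5.0000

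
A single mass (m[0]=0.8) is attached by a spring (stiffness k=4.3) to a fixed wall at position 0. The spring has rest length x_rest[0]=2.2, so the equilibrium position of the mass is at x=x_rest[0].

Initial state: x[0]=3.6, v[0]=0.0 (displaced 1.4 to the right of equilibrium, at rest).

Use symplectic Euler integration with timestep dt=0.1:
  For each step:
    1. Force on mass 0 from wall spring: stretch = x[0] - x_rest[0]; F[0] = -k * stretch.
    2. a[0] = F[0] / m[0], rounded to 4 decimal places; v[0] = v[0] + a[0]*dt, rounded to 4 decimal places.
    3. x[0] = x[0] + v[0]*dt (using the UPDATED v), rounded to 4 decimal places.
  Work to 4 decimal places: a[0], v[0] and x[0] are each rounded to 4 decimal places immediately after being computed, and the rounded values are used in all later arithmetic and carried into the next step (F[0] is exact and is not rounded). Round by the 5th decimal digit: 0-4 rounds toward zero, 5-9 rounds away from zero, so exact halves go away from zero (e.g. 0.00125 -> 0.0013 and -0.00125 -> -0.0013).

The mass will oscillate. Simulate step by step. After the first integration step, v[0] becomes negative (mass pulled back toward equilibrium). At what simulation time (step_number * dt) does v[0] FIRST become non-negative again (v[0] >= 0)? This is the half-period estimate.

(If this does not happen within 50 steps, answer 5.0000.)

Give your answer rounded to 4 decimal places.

Step 0: x=[3.6000] v=[0.0000]
Step 1: x=[3.5248] v=[-0.7525]
Step 2: x=[3.3783] v=[-1.4646]
Step 3: x=[3.1685] v=[-2.0979]
Step 4: x=[2.9067] v=[-2.6185]
Step 5: x=[2.6069] v=[-2.9984]
Step 6: x=[2.2852] v=[-3.2171]
Step 7: x=[1.9589] v=[-3.2629]
Step 8: x=[1.6456] v=[-3.1333]
Step 9: x=[1.3621] v=[-2.8353]
Step 10: x=[1.1236] v=[-2.3849]
Step 11: x=[0.9430] v=[-1.8063]
Step 12: x=[0.8299] v=[-1.1307]
Step 13: x=[0.7905] v=[-0.3943]
Step 14: x=[0.8268] v=[0.3633]
First v>=0 after going negative at step 14, time=1.4000

Answer: 1.4000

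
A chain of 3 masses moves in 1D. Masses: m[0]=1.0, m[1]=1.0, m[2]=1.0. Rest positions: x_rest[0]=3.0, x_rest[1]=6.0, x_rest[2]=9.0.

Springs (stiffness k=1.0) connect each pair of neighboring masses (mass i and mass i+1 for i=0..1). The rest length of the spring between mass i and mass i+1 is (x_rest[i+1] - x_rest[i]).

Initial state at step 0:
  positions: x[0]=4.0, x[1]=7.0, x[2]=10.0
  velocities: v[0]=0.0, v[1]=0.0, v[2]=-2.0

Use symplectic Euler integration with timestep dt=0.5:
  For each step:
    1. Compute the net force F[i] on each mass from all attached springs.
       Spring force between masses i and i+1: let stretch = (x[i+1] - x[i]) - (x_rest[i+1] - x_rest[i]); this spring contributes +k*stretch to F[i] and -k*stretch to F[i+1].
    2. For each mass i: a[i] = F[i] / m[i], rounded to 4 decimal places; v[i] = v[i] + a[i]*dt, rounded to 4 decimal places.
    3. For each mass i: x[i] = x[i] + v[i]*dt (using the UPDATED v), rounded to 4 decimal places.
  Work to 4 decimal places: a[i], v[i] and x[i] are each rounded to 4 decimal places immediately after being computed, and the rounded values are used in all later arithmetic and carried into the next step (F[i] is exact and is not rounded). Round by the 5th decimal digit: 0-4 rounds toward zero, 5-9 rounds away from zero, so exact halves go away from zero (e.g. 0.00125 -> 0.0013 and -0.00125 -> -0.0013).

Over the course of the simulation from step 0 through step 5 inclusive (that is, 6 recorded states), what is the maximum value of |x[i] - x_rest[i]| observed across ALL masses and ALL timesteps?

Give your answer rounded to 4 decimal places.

Answer: 1.1719

Derivation:
Step 0: x=[4.0000 7.0000 10.0000] v=[0.0000 0.0000 -2.0000]
Step 1: x=[4.0000 7.0000 9.0000] v=[0.0000 0.0000 -2.0000]
Step 2: x=[4.0000 6.7500 8.2500] v=[0.0000 -0.5000 -1.5000]
Step 3: x=[3.9375 6.1875 7.8750] v=[-0.1250 -1.1250 -0.7500]
Step 4: x=[3.6875 5.4844 7.8281] v=[-0.5000 -1.4063 -0.0938]
Step 5: x=[3.1367 4.9180 7.9453] v=[-1.1016 -1.1329 0.2344]
Max displacement = 1.1719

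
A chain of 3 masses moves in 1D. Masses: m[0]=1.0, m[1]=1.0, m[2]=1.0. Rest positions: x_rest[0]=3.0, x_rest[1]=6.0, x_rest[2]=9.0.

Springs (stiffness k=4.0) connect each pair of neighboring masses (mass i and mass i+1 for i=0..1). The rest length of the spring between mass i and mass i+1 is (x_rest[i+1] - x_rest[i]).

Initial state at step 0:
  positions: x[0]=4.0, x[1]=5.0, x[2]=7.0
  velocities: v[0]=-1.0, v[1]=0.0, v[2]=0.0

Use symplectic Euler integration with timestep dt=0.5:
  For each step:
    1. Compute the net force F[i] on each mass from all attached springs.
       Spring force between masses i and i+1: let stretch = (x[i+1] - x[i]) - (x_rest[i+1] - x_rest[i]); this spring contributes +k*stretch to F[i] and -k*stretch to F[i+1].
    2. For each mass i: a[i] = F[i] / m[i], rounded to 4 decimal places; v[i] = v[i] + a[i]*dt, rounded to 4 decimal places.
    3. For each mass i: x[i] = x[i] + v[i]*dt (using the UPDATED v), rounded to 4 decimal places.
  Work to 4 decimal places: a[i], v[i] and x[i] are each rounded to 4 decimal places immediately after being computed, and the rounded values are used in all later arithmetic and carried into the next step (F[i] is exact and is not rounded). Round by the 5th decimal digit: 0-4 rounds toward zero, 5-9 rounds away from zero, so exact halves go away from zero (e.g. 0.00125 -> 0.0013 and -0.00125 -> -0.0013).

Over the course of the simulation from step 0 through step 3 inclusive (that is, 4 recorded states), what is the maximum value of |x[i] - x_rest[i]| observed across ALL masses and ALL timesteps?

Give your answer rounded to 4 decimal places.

Step 0: x=[4.0000 5.0000 7.0000] v=[-1.0000 0.0000 0.0000]
Step 1: x=[1.5000 6.0000 8.0000] v=[-5.0000 2.0000 2.0000]
Step 2: x=[0.5000 4.5000 10.0000] v=[-2.0000 -3.0000 4.0000]
Step 3: x=[0.5000 4.5000 9.5000] v=[0.0000 0.0000 -1.0000]
Max displacement = 2.5000

Answer: 2.5000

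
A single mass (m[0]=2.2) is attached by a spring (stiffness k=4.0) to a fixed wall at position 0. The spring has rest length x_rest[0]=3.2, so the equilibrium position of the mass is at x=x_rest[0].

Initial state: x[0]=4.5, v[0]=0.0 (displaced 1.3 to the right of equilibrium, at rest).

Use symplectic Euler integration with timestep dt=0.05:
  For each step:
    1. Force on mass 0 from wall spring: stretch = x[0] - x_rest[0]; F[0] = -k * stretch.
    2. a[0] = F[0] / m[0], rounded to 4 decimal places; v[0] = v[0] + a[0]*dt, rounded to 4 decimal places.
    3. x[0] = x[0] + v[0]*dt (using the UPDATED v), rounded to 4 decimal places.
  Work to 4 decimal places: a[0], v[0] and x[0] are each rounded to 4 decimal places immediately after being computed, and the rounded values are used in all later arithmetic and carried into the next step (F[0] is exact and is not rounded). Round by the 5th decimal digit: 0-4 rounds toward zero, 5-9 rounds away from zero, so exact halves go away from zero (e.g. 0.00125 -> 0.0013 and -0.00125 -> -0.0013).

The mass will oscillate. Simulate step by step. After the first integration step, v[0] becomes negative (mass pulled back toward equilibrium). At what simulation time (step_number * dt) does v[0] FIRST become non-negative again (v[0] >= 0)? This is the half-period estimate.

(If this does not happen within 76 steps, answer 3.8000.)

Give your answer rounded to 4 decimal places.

Answer: 2.3500

Derivation:
Step 0: x=[4.5000] v=[0.0000]
Step 1: x=[4.4941] v=[-0.1182]
Step 2: x=[4.4823] v=[-0.2358]
Step 3: x=[4.4647] v=[-0.3524]
Step 4: x=[4.4413] v=[-0.4674]
Step 5: x=[4.4123] v=[-0.5802]
Step 6: x=[4.3778] v=[-0.6904]
Step 7: x=[4.3379] v=[-0.7975]
Step 8: x=[4.2929] v=[-0.9009]
Step 9: x=[4.2429] v=[-1.0003]
Step 10: x=[4.1881] v=[-1.0951]
Step 11: x=[4.1289] v=[-1.1849]
Step 12: x=[4.0654] v=[-1.2693]
Step 13: x=[3.9980] v=[-1.3480]
Step 14: x=[3.9270] v=[-1.4205]
Step 15: x=[3.8527] v=[-1.4866]
Step 16: x=[3.7754] v=[-1.5459]
Step 17: x=[3.6955] v=[-1.5982]
Step 18: x=[3.6133] v=[-1.6432]
Step 19: x=[3.5293] v=[-1.6808]
Step 20: x=[3.4438] v=[-1.7107]
Step 21: x=[3.3572] v=[-1.7329]
Step 22: x=[3.2698] v=[-1.7472]
Step 23: x=[3.1821] v=[-1.7535]
Step 24: x=[3.0945] v=[-1.7519]
Step 25: x=[3.0074] v=[-1.7423]
Step 26: x=[2.9212] v=[-1.7248]
Step 27: x=[2.8362] v=[-1.6995]
Step 28: x=[2.7529] v=[-1.6664]
Step 29: x=[2.6716] v=[-1.6258]
Step 30: x=[2.5927] v=[-1.5778]
Step 31: x=[2.5166] v=[-1.5226]
Step 32: x=[2.4436] v=[-1.4605]
Step 33: x=[2.3740] v=[-1.3917]
Step 34: x=[2.3082] v=[-1.3166]
Step 35: x=[2.2464] v=[-1.2355]
Step 36: x=[2.1890] v=[-1.1488]
Step 37: x=[2.1362] v=[-1.0569]
Step 38: x=[2.0882] v=[-0.9602]
Step 39: x=[2.0452] v=[-0.8591]
Step 40: x=[2.0075] v=[-0.7541]
Step 41: x=[1.9752] v=[-0.6457]
Step 42: x=[1.9485] v=[-0.5344]
Step 43: x=[1.9275] v=[-0.4206]
Step 44: x=[1.9123] v=[-0.3049]
Step 45: x=[1.9029] v=[-0.1878]
Step 46: x=[1.8994] v=[-0.0699]
Step 47: x=[1.9018] v=[0.0483]
First v>=0 after going negative at step 47, time=2.3500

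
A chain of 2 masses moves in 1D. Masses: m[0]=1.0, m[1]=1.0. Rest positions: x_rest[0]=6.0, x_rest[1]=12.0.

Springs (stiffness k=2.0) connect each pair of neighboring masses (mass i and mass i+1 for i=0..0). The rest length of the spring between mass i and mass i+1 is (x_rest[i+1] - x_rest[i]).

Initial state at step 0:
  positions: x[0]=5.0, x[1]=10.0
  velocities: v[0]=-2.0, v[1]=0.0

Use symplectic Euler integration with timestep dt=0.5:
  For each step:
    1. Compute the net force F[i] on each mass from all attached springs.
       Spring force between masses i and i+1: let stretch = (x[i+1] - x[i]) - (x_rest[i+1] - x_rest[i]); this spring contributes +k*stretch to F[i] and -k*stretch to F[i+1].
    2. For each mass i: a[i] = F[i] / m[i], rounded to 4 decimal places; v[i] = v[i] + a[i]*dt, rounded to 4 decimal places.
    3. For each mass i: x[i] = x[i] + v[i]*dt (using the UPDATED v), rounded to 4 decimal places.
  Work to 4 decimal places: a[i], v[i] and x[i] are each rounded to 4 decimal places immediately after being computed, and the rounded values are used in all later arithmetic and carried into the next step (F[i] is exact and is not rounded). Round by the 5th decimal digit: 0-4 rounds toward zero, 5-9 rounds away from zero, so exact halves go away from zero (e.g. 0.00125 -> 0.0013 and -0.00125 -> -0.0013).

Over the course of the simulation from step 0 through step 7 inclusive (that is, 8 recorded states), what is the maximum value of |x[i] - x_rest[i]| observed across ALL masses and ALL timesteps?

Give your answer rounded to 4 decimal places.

Answer: 5.5000

Derivation:
Step 0: x=[5.0000 10.0000] v=[-2.0000 0.0000]
Step 1: x=[3.5000 10.5000] v=[-3.0000 1.0000]
Step 2: x=[2.5000 10.5000] v=[-2.0000 0.0000]
Step 3: x=[2.5000 9.5000] v=[0.0000 -2.0000]
Step 4: x=[3.0000 8.0000] v=[1.0000 -3.0000]
Step 5: x=[3.0000 7.0000] v=[0.0000 -2.0000]
Step 6: x=[2.0000 7.0000] v=[-2.0000 0.0000]
Step 7: x=[0.5000 7.5000] v=[-3.0000 1.0000]
Max displacement = 5.5000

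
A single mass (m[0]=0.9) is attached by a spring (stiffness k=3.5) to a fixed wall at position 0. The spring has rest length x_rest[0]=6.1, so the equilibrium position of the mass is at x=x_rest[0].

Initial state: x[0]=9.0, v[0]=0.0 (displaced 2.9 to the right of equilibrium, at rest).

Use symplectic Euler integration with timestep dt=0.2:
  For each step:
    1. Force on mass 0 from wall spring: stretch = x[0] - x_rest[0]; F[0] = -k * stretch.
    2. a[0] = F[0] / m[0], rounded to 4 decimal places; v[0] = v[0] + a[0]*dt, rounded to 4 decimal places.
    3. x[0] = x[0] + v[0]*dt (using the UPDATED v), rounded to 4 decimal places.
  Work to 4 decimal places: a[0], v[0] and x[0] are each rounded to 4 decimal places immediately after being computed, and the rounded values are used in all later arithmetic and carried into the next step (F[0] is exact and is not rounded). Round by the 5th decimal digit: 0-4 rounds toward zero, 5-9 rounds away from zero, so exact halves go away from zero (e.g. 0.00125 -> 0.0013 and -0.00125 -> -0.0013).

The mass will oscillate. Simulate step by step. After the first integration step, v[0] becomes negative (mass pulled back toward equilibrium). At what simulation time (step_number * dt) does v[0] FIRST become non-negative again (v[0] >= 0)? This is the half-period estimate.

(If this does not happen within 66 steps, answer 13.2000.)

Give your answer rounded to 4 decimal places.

Answer: 1.6000

Derivation:
Step 0: x=[9.0000] v=[0.0000]
Step 1: x=[8.5489] v=[-2.2556]
Step 2: x=[7.7168] v=[-4.1603]
Step 3: x=[6.6332] v=[-5.4178]
Step 4: x=[5.4667] v=[-5.8325]
Step 5: x=[4.3987] v=[-5.3399]
Step 6: x=[3.5954] v=[-4.0167]
Step 7: x=[3.1817] v=[-2.0687]
Step 8: x=[3.2219] v=[0.2011]
First v>=0 after going negative at step 8, time=1.6000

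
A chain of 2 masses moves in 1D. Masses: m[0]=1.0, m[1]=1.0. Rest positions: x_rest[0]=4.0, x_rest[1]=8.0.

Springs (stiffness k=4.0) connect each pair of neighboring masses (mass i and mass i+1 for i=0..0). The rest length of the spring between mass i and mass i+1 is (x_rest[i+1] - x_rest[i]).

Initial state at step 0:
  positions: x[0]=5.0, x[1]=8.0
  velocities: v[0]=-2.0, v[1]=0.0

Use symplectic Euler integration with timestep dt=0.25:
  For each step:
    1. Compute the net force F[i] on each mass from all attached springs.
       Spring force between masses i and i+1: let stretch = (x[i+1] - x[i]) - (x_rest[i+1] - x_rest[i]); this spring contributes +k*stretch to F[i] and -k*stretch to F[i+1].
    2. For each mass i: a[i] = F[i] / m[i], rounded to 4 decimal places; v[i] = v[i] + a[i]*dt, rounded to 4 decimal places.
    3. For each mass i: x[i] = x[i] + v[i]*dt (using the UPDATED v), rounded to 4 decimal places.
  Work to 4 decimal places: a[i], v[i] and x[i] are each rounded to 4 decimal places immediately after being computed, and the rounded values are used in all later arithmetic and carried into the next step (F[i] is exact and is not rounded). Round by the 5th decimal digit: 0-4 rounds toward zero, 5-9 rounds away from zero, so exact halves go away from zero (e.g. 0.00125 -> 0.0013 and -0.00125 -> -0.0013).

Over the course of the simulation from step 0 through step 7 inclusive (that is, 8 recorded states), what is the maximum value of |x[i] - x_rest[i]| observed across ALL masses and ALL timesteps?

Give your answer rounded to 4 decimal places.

Answer: 1.9531

Derivation:
Step 0: x=[5.0000 8.0000] v=[-2.0000 0.0000]
Step 1: x=[4.2500 8.2500] v=[-3.0000 1.0000]
Step 2: x=[3.5000 8.5000] v=[-3.0000 1.0000]
Step 3: x=[3.0000 8.5000] v=[-2.0000 0.0000]
Step 4: x=[2.8750 8.1250] v=[-0.5000 -1.5000]
Step 5: x=[3.0625 7.4375] v=[0.7500 -2.7500]
Step 6: x=[3.3438 6.6563] v=[1.1250 -3.1250]
Step 7: x=[3.4532 6.0469] v=[0.4375 -2.4375]
Max displacement = 1.9531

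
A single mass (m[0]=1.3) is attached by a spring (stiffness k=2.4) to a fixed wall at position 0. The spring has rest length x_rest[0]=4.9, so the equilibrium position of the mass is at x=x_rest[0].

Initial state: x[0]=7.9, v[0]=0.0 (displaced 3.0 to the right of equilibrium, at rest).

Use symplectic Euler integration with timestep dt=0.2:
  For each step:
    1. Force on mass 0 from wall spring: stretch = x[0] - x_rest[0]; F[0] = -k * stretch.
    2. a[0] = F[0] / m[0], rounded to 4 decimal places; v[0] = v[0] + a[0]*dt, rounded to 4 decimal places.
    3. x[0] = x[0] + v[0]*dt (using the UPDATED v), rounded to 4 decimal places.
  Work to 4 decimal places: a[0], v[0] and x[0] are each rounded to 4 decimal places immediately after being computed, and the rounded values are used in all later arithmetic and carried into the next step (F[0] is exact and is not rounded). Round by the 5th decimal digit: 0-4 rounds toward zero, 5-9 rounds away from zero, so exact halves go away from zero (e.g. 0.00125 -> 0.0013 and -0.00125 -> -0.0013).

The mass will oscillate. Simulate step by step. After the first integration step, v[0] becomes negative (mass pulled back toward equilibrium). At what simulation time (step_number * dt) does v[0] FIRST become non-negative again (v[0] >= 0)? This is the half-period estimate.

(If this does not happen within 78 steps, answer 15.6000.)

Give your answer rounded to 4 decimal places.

Step 0: x=[7.9000] v=[0.0000]
Step 1: x=[7.6785] v=[-1.1077]
Step 2: x=[7.2518] v=[-2.1336]
Step 3: x=[6.6514] v=[-3.0020]
Step 4: x=[5.9217] v=[-3.6487]
Step 5: x=[5.1165] v=[-4.0259]
Step 6: x=[4.2953] v=[-4.1058]
Step 7: x=[3.5188] v=[-3.8825]
Step 8: x=[2.8443] v=[-3.3725]
Step 9: x=[2.3216] v=[-2.6135]
Step 10: x=[1.9893] v=[-1.6615]
Step 11: x=[1.8719] v=[-0.5868]
Step 12: x=[1.9782] v=[0.5313]
First v>=0 after going negative at step 12, time=2.4000

Answer: 2.4000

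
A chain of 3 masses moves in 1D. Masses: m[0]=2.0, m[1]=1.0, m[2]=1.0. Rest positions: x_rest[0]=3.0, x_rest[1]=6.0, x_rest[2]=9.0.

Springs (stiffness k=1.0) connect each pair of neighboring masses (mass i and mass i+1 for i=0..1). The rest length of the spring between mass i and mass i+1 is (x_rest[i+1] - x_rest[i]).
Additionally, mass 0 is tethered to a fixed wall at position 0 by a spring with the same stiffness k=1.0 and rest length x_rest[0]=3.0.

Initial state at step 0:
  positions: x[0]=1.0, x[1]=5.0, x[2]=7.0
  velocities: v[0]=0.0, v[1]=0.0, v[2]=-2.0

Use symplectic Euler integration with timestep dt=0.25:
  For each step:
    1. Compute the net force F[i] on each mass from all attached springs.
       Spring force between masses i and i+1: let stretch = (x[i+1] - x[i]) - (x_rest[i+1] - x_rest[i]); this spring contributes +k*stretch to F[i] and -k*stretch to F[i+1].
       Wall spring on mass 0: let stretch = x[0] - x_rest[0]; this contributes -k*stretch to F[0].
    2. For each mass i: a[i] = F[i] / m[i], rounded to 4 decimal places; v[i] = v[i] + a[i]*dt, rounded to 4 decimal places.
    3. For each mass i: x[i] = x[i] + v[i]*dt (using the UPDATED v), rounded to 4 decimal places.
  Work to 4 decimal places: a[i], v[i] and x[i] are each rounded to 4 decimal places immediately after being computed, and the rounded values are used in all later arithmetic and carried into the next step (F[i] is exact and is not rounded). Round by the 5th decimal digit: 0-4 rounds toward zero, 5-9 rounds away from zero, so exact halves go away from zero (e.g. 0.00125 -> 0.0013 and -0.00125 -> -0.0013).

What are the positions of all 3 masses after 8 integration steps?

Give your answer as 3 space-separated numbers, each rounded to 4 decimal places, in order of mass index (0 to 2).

Step 0: x=[1.0000 5.0000 7.0000] v=[0.0000 0.0000 -2.0000]
Step 1: x=[1.0938 4.8750 6.5625] v=[0.3750 -0.5000 -1.7500]
Step 2: x=[1.2715 4.6192 6.2070] v=[0.7109 -1.0234 -1.4219]
Step 3: x=[1.5141 4.2534 5.9398] v=[0.9704 -1.4634 -1.0689]
Step 4: x=[1.7950 3.8218 5.7547] v=[1.1236 -1.7266 -0.7405]
Step 5: x=[2.0832 3.3843 5.6363] v=[1.1526 -1.7501 -0.4737]
Step 6: x=[2.3469 3.0062 5.5646] v=[1.0548 -1.5124 -0.2867]
Step 7: x=[2.5579 2.7468 5.5205] v=[0.8439 -1.0376 -0.1763]
Step 8: x=[2.6949 2.6490 5.4906] v=[0.5478 -0.3914 -0.1197]

Answer: 2.6949 2.6490 5.4906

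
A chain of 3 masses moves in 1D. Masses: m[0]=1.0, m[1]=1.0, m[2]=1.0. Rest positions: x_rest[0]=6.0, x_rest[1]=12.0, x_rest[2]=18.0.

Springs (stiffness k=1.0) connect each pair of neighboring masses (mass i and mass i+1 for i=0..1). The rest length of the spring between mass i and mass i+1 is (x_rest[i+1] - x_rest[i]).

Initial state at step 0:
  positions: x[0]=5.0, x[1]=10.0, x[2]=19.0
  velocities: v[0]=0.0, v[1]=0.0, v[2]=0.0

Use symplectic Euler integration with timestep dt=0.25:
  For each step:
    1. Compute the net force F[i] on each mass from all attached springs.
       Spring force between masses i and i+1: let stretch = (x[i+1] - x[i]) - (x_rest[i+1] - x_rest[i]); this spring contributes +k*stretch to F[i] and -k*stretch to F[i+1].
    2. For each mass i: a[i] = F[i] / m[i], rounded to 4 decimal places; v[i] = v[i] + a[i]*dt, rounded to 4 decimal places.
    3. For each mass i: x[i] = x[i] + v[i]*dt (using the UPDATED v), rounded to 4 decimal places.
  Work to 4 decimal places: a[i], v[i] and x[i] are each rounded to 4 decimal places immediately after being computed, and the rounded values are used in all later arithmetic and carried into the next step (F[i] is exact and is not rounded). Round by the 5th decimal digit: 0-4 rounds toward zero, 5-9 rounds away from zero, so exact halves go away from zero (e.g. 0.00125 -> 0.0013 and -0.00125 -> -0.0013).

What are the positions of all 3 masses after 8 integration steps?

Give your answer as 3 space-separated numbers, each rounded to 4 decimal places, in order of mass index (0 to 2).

Answer: 5.2932 12.4844 16.2226

Derivation:
Step 0: x=[5.0000 10.0000 19.0000] v=[0.0000 0.0000 0.0000]
Step 1: x=[4.9375 10.2500 18.8125] v=[-0.2500 1.0000 -0.7500]
Step 2: x=[4.8320 10.7031 18.4649] v=[-0.4219 1.8125 -1.3906]
Step 3: x=[4.7185 11.2744 18.0071] v=[-0.4541 2.2852 -1.8311]
Step 4: x=[4.6397 11.8568 17.5035] v=[-0.3151 2.3294 -2.0143]
Step 5: x=[4.6370 12.3410 17.0220] v=[-0.0108 1.9368 -1.9260]
Step 6: x=[4.7408 12.6363 16.6229] v=[0.4152 1.1811 -1.5963]
Step 7: x=[4.9631 12.6873 16.3497] v=[0.8891 0.2039 -1.0930]
Step 8: x=[5.2932 12.4844 16.2226] v=[1.3202 -0.8116 -0.5086]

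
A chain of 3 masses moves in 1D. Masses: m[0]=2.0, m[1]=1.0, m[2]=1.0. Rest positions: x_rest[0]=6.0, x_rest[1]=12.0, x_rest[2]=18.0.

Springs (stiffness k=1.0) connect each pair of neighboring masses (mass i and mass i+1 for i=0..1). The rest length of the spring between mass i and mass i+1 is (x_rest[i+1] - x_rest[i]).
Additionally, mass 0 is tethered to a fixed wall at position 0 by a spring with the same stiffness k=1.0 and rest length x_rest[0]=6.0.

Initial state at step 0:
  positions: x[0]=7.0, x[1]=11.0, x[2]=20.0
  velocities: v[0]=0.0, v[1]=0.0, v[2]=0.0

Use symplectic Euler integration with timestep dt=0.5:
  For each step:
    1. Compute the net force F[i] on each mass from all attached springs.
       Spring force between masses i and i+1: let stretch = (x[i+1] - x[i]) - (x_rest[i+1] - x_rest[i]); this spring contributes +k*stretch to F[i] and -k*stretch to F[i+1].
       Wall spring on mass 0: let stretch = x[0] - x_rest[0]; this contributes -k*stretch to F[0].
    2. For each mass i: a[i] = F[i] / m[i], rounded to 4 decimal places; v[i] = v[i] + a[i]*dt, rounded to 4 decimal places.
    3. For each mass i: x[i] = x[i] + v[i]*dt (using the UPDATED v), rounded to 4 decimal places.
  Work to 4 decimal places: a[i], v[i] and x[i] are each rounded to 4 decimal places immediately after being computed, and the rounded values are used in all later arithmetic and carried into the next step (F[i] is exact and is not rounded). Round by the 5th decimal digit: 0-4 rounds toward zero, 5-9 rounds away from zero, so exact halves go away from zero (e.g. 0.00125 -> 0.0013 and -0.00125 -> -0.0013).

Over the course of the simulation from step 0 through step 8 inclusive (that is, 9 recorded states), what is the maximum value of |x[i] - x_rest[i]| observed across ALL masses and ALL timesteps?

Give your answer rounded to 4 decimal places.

Answer: 2.6094

Derivation:
Step 0: x=[7.0000 11.0000 20.0000] v=[0.0000 0.0000 0.0000]
Step 1: x=[6.6250 12.2500 19.2500] v=[-0.7500 2.5000 -1.5000]
Step 2: x=[6.1250 13.8438 18.2500] v=[-1.0000 3.1875 -2.0000]
Step 3: x=[5.8242 14.6094 17.6485] v=[-0.6016 1.5312 -1.2031]
Step 4: x=[5.8936 13.9385 17.7872] v=[0.1387 -1.3419 0.2774]
Step 5: x=[6.2319 12.2185 18.4638] v=[0.6766 -3.4400 1.3531]
Step 6: x=[6.5396 10.5632 19.0791] v=[0.6153 -3.3107 1.2305]
Step 7: x=[6.5328 10.0309 19.0654] v=[-0.0137 -1.0646 -0.0275]
Step 8: x=[6.1466 10.8827 18.2930] v=[-0.7724 1.7036 -1.5448]
Max displacement = 2.6094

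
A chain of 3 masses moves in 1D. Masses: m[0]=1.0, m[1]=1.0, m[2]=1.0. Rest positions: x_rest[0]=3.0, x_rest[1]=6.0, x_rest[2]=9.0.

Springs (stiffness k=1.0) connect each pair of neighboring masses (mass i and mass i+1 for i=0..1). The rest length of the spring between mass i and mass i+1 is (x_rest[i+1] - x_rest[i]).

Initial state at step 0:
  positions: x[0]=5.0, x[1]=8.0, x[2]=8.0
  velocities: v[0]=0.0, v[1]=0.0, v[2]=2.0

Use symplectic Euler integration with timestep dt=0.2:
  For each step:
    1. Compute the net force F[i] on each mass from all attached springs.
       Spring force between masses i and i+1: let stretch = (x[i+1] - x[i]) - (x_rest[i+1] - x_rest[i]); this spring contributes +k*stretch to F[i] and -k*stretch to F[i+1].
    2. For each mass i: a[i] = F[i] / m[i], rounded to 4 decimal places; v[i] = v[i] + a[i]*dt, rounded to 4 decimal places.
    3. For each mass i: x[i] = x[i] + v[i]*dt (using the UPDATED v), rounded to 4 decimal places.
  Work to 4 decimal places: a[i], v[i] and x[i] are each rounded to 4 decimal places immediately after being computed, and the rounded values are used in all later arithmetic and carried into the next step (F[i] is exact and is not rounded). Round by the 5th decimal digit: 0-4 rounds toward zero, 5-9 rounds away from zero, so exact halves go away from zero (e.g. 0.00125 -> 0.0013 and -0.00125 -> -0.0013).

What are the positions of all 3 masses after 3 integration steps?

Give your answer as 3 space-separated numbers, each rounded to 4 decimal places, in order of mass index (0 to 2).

Answer: 4.9774 7.4124 9.8102

Derivation:
Step 0: x=[5.0000 8.0000 8.0000] v=[0.0000 0.0000 2.0000]
Step 1: x=[5.0000 7.8800 8.5200] v=[0.0000 -0.6000 2.6000]
Step 2: x=[4.9952 7.6704 9.1344] v=[-0.0240 -1.0480 3.0720]
Step 3: x=[4.9774 7.4124 9.8102] v=[-0.0890 -1.2902 3.3792]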